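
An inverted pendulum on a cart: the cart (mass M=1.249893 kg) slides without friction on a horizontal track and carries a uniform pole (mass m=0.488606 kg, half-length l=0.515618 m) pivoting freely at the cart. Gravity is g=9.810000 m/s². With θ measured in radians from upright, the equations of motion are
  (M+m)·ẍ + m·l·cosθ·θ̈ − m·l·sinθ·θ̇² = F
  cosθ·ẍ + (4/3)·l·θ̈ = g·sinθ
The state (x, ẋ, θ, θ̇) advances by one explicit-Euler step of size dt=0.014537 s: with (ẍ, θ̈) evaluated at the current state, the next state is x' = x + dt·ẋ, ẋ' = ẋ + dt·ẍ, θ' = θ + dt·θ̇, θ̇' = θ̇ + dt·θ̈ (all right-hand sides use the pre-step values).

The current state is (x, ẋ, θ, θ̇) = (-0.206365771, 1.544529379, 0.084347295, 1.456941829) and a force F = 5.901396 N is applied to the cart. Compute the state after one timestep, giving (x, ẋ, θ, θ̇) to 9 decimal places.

(-0.183912947, 1.604222210, 0.105526858, 1.387899035)

sinθ=0.084247316, cosθ=0.996444875
temp = (F + m·l·θ̇²·sinθ)/(M+m) = (5.901396 + 0.045053379)/1.738499 = 3.420450273
θ̈ = (g·sinθ − cosθ·temp)/(l·(4/3 − m·cos²θ/(M+m))) = -4.749452717
ẍ = temp − m·l·θ̈·cosθ/(M+m) = 4.106268885
Euler: x'=-0.206365771+0.014537·1.544529379=-0.183912947, ẋ'=1.544529379+0.014537·4.106268885=1.604222210
       θ'=0.084347295+0.014537·1.456941829=0.105526858, θ̇'=1.456941829+0.014537·-4.749452717=1.387899035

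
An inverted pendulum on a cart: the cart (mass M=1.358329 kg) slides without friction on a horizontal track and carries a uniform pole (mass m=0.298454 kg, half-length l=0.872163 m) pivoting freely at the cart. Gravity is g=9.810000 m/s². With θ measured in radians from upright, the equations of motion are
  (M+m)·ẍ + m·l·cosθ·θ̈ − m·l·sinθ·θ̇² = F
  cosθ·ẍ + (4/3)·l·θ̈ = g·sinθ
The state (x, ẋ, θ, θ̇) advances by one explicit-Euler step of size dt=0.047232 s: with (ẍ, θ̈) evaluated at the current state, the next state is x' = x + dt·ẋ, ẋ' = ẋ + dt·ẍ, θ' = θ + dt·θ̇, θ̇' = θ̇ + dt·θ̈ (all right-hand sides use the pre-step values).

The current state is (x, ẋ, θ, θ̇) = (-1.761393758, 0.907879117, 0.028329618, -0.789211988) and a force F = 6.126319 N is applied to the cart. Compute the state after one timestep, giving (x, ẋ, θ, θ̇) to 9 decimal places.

(-1.718512812, 1.107888983, -0.008946443, -0.949851358)

sinθ=0.028325829, cosθ=0.999598743
temp = (F + m·l·θ̇²·sinθ)/(M+m) = (6.126319 + 0.004592456)/1.656783 = 3.700491529
θ̈ = (g·sinθ − cosθ·temp)/(l·(4/3 − m·cos²θ/(M+m))) = -3.401070678
ẍ = temp − m·l·θ̈·cosθ/(M+m) = 4.234626227
Euler: x'=-1.761393758+0.047232·0.907879117=-1.718512812, ẋ'=0.907879117+0.047232·4.234626227=1.107888983
       θ'=0.028329618+0.047232·-0.789211988=-0.008946443, θ̇'=-0.789211988+0.047232·-3.401070678=-0.949851358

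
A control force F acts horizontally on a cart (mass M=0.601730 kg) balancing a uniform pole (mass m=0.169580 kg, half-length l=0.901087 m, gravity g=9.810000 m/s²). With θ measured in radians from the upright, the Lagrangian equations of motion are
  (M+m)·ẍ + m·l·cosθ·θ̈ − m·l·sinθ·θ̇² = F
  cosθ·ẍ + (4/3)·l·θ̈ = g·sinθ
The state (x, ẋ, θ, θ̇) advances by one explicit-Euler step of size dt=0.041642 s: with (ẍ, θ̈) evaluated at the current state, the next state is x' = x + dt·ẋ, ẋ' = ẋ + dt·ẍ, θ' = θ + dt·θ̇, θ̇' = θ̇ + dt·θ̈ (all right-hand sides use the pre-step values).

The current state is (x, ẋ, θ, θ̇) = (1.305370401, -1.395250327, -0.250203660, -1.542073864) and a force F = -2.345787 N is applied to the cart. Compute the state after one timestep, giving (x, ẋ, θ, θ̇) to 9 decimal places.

sinθ=-0.247601283, cosθ=0.968862015
temp = (F + m·l·θ̇²·sinθ)/(M+m) = (-2.345787 + -0.089971425)/0.771310 = -3.157950013
θ̈ = (g·sinθ − cosθ·temp)/(l·(4/3 − m·cos²θ/(M+m))) = 0.621034268
ẍ = temp − m·l·θ̈·cosθ/(M+m) = -3.277153755
Euler: x'=1.305370401+0.041642·-1.395250327=1.247269387, ẋ'=-1.395250327+0.041642·-3.277153755=-1.531717564
       θ'=-0.250203660+0.041642·-1.542073864=-0.314418700, θ̇'=-1.542073864+0.041642·0.621034268=-1.516212755

(1.247269387, -1.531717564, -0.314418700, -1.516212755)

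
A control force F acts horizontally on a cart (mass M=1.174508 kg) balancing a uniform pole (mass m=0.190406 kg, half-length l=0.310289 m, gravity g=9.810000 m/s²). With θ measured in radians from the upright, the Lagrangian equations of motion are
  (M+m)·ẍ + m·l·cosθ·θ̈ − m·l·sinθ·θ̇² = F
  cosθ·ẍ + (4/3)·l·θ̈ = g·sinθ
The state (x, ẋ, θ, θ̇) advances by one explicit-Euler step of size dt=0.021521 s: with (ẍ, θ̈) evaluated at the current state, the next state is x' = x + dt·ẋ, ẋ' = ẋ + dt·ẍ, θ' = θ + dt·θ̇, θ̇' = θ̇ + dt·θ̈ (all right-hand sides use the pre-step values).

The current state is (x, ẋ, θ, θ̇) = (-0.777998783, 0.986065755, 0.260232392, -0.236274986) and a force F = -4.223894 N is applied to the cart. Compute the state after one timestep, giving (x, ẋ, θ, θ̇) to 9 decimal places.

(-0.756777662, 0.906183211, 0.255147518, 0.081611162)

sinθ=0.257305126, cosθ=0.966330209
temp = (F + m·l·θ̇²·sinθ)/(M+m) = (-4.223894 + 0.000848655)/1.364914 = -3.094001047
θ̈ = (g·sinθ − cosθ·temp)/(l·(4/3 − m·cos²θ/(M+m))) = 14.770974772
ẍ = temp − m·l·θ̈·cosθ/(M+m) = -3.711841633
Euler: x'=-0.777998783+0.021521·0.986065755=-0.756777662, ẋ'=0.986065755+0.021521·-3.711841633=0.906183211
       θ'=0.260232392+0.021521·-0.236274986=0.255147518, θ̇'=-0.236274986+0.021521·14.770974772=0.081611162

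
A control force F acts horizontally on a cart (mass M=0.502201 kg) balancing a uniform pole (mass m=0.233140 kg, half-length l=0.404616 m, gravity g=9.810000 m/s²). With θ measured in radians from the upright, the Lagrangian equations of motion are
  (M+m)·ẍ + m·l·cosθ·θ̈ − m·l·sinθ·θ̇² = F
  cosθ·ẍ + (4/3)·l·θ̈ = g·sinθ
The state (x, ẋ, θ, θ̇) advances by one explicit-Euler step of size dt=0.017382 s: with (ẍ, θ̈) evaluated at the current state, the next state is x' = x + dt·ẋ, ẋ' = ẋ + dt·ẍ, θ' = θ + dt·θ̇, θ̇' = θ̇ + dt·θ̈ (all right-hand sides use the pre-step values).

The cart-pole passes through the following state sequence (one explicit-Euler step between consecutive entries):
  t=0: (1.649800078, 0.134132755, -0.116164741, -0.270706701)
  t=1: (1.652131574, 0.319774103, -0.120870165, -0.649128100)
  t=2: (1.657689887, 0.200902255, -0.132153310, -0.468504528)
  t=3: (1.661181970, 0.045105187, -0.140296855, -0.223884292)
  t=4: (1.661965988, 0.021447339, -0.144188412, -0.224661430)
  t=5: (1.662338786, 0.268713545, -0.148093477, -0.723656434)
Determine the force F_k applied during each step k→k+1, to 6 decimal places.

F_0 = 5.814457 N
F_1 = -4.050957 N
F_2 = -5.272247 N
F_3 = -1.004354 N
F_4 = 7.781271 N

step 0→1:
  ẍ = (ẋ'−ẋ)/dt = (0.319774103−0.134132755)/0.017382 = 10.680091
  θ̈ = (θ̇'−θ̇)/dt = (-0.649128100−-0.270706701)/0.017382 = -21.770878
  sinθ=-0.115904, cosθ=0.993260
  F = (M+m)·ẍ + m·l·cosθ·θ̈ − m·l·sinθ·θ̇² = 7.853509 + -2.039853 − -0.000801 = 5.814457
step 1→2:
  ẍ = (ẋ'−ẋ)/dt = (0.200902255−0.319774103)/0.017382 = -6.838790
  θ̈ = (θ̇'−θ̇)/dt = (-0.468504528−-0.649128100)/0.017382 = 10.391415
  sinθ=-0.120576, cosθ=0.992704
  F = (M+m)·ẍ + m·l·cosθ·θ̈ − m·l·sinθ·θ̇² = -5.028843 + 0.973093 − -0.004793 = -4.050957
step 2→3:
  ẍ = (ẋ'−ẋ)/dt = (0.045105187−0.200902255)/0.017382 = -8.963127
  θ̈ = (θ̇'−θ̇)/dt = (-0.223884292−-0.468504528)/0.017382 = 14.073193
  sinθ=-0.131769, cosθ=0.991280
  F = (M+m)·ẍ + m·l·cosθ·θ̈ − m·l·sinθ·θ̇² = -6.590955 + 1.315979 − -0.002728 = -5.272247
step 3→4:
  ẍ = (ẋ'−ẋ)/dt = (0.021447339−0.045105187)/0.017382 = -1.361054
  θ̈ = (θ̇'−θ̇)/dt = (-0.224661430−-0.223884292)/0.017382 = -0.044709
  sinθ=-0.139837, cosθ=0.990175
  F = (M+m)·ẍ + m·l·cosθ·θ̈ − m·l·sinθ·θ̇² = -1.000839 + -0.004176 − -0.000661 = -1.004354
step 4→5:
  ẍ = (ẋ'−ẋ)/dt = (0.268713545−0.021447339)/0.017382 = 14.225417
  θ̈ = (θ̇'−θ̇)/dt = (-0.723656434−-0.224661430)/0.017382 = -28.707571
  sinθ=-0.143689, cosθ=0.989623
  F = (M+m)·ẍ + m·l·cosθ·θ̈ − m·l·sinθ·θ̇² = 10.460533 + -2.679946 − -0.000684 = 7.781271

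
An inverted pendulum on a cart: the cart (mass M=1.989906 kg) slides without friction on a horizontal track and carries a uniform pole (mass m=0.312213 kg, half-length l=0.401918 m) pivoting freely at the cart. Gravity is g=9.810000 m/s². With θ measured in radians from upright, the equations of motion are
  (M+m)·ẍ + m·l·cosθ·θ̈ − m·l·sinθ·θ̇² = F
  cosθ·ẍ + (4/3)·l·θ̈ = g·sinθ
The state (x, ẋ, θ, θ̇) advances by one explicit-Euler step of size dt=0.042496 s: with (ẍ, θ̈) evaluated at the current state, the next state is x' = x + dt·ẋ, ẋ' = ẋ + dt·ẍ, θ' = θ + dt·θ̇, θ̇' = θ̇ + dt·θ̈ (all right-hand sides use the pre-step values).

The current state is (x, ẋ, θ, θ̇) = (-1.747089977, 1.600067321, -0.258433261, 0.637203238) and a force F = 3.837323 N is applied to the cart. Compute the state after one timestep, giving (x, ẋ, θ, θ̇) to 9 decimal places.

(-1.679093516, 1.689656470, -0.231354672, 0.276764184)

sinθ=-0.255566156, cosθ=0.966791570
temp = (F + m·l·θ̇²·sinθ)/(M+m) = (3.837323 + -0.013021102)/2.302119 = 1.661209476
θ̈ = (g·sinθ − cosθ·temp)/(l·(4/3 − m·cos²θ/(M+m))) = -8.481717191
ẍ = temp − m·l·θ̈·cosθ/(M+m) = 2.108178383
Euler: x'=-1.747089977+0.042496·1.600067321=-1.679093516, ẋ'=1.600067321+0.042496·2.108178383=1.689656470
       θ'=-0.258433261+0.042496·0.637203238=-0.231354672, θ̇'=0.637203238+0.042496·-8.481717191=0.276764184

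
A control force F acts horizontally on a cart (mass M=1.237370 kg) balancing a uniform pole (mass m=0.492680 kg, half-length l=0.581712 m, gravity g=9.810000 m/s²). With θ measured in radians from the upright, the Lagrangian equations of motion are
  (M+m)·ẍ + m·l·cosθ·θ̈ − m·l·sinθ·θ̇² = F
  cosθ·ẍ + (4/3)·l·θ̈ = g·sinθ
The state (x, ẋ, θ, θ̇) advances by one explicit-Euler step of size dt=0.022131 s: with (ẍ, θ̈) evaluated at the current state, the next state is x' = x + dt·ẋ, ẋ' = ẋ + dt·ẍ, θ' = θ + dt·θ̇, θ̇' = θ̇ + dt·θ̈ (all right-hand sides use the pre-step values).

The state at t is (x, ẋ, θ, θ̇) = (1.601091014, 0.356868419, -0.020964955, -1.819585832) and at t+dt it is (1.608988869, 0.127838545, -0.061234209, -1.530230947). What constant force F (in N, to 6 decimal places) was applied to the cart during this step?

F = -14.137754 N

ẍ = (ẋ'−ẋ)/dt = (0.127838545−0.356868419)/0.022131 = -10.348826
θ̈ = (θ̇'−θ̇)/dt = (-1.530230947−-1.819585832)/0.022131 = 13.074641
sinθ=-0.020963, cosθ=0.999780
F = (M+m)·ẍ + m·l·cosθ·θ̈ − m·l·sinθ·θ̇² = -17.903987 + 3.746341 − -0.019892 = -14.137754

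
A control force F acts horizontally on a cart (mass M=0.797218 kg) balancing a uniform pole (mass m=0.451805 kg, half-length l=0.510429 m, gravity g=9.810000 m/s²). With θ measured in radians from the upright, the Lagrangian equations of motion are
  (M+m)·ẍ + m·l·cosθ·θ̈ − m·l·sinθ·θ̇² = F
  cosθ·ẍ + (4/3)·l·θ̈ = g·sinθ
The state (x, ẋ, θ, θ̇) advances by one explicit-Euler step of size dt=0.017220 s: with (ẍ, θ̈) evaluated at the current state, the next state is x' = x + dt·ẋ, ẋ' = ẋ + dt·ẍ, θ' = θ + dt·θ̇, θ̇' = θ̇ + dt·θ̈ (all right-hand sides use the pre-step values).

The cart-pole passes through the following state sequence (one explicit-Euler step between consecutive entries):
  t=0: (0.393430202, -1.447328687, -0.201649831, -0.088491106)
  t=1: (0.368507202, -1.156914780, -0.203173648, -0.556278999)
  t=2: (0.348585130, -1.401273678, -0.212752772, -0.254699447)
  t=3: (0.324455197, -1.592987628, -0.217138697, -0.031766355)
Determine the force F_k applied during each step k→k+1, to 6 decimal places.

F_0 = 14.927245 N
F_1 = -13.754000 N
F_2 = -10.984223 N

step 0→1:
  ẍ = (ẋ'−ẋ)/dt = (-1.156914780−-1.447328687)/0.017220 = 16.864919
  θ̈ = (θ̇'−θ̇)/dt = (-0.556278999−-0.088491106)/0.017220 = -27.165383
  sinθ=-0.200286, cosθ=0.979737
  F = (M+m)·ẍ + m·l·cosθ·θ̈ − m·l·sinθ·θ̇² = 21.064672 + -6.137789 − -0.000362 = 14.927245
step 1→2:
  ẍ = (ẋ'−ẋ)/dt = (-1.401273678−-1.156914780)/0.017220 = -14.190412
  θ̈ = (θ̇'−θ̇)/dt = (-0.254699447−-0.556278999)/0.017220 = 17.513331
  sinθ=-0.201779, cosθ=0.979431
  F = (M+m)·ẍ + m·l·cosθ·θ̈ − m·l·sinθ·θ̇² = -17.724151 + 3.955752 − -0.014399 = -13.754000
step 2→3:
  ẍ = (ẋ'−ẋ)/dt = (-1.592987628−-1.401273678)/0.017220 = -11.133214
  θ̈ = (θ̇'−θ̇)/dt = (-0.031766355−-0.254699447)/0.017220 = 12.946173
  sinθ=-0.211151, cosθ=0.977453
  F = (M+m)·ẍ + m·l·cosθ·θ̈ − m·l·sinθ·θ̇² = -13.905641 + 2.918259 − -0.003159 = -10.984223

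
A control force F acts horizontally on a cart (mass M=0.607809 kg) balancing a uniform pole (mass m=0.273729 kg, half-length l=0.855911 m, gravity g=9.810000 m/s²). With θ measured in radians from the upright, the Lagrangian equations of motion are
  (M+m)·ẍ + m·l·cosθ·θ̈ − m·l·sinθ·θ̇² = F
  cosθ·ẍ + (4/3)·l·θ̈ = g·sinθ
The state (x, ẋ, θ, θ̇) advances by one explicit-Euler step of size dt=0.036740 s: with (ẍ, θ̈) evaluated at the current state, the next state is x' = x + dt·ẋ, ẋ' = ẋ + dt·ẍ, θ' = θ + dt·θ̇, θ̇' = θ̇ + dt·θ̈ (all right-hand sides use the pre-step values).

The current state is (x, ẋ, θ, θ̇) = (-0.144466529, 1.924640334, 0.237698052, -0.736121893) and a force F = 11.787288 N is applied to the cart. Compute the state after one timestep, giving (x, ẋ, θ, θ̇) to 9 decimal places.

sinθ=0.235466029, cosθ=0.971882580
temp = (F + m·l·θ̇²·sinθ)/(M+m) = (11.787288 + 0.029893526)/0.881538 = 13.405186760
θ̈ = (g·sinθ − cosθ·temp)/(l·(4/3 − m·cos²θ/(M+m))) = -12.040667724
ẍ = temp − m·l·θ̈·cosθ/(M+m) = 16.515275281
Euler: x'=-0.144466529+0.036740·1.924640334=-0.073755243, ẋ'=1.924640334+0.036740·16.515275281=2.531411548
       θ'=0.237698052+0.036740·-0.736121893=0.210652934, θ̇'=-0.736121893+0.036740·-12.040667724=-1.178496025

(-0.073755243, 2.531411548, 0.210652934, -1.178496025)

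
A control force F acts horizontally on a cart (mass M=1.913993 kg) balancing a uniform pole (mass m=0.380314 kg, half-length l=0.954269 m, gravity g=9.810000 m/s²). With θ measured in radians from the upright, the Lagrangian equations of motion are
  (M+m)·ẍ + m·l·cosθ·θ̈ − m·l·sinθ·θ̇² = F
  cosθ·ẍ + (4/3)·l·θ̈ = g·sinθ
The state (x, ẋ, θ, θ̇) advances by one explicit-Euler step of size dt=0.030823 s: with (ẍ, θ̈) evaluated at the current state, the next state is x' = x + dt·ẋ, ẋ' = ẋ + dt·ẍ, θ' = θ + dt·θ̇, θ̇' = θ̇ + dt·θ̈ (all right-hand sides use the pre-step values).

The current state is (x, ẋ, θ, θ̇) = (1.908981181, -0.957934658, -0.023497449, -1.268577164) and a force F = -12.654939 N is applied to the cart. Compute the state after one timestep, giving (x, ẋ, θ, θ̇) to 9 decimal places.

(1.879454761, -1.151272650, -0.062598803, -1.122250290)

sinθ=-0.023495287, cosθ=0.999723948
temp = (F + m·l·θ̇²·sinθ)/(M+m) = (-12.654939 + -0.013722324)/2.294307 = -5.521781228
θ̈ = (g·sinθ − cosθ·temp)/(l·(4/3 − m·cos²θ/(M+m))) = 4.747327439
ẍ = temp − m·l·θ̈·cosθ/(M+m) = -6.272523519
Euler: x'=1.908981181+0.030823·-0.957934658=1.879454761, ẋ'=-0.957934658+0.030823·-6.272523519=-1.151272650
       θ'=-0.023497449+0.030823·-1.268577164=-0.062598803, θ̇'=-1.268577164+0.030823·4.747327439=-1.122250290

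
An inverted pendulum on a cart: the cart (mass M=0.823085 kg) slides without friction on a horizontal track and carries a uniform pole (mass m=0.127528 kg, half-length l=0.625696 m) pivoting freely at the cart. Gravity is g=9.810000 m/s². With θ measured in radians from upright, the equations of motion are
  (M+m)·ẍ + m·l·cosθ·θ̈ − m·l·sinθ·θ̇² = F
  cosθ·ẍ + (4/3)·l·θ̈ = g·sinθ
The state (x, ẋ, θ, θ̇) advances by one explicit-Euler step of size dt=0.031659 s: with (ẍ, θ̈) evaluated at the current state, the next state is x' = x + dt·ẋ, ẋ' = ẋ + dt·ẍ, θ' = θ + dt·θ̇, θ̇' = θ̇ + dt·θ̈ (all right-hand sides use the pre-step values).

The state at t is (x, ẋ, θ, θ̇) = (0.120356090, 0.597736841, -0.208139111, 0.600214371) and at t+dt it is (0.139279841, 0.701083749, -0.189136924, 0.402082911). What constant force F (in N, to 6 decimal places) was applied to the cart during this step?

ẍ = (ẋ'−ẋ)/dt = (0.701083749−0.597736841)/0.031659 = 3.264377
θ̈ = (θ̇'−θ̇)/dt = (0.402082911−0.600214371)/0.031659 = -6.258298
sinθ=-0.206640, cosθ=0.978417
F = (M+m)·ẍ + m·l·cosθ·θ̈ − m·l·sinθ·θ̇² = 3.103159 + -0.488595 − -0.005940 = 2.620504

F = 2.620504 N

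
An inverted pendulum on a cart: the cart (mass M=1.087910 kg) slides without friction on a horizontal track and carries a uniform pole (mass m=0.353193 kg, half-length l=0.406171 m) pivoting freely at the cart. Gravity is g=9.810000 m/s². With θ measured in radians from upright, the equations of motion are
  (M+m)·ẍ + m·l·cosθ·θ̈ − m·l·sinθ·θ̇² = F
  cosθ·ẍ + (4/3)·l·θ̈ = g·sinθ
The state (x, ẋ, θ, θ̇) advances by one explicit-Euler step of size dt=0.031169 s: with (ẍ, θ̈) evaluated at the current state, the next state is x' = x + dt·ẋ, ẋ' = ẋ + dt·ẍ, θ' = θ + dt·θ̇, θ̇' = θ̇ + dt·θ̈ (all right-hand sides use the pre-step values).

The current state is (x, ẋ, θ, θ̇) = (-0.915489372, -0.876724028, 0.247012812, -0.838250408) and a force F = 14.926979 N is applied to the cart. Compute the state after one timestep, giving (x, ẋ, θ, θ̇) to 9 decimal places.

(-0.942815983, -0.501885729, 0.220885385, -1.371335042)

sinθ=0.244508536, cosθ=0.969647140
temp = (F + m·l·θ̇²·sinθ)/(M+m) = (14.926979 + 0.024646915)/1.441103 = 10.375126494
θ̈ = (g·sinθ − cosθ·temp)/(l·(4/3 − m·cos²θ/(M+m))) = -17.103039357
ẍ = temp − m·l·θ̈·cosθ/(M+m) = 12.025996942
Euler: x'=-0.915489372+0.031169·-0.876724028=-0.942815983, ẋ'=-0.876724028+0.031169·12.025996942=-0.501885729
       θ'=0.247012812+0.031169·-0.838250408=0.220885385, θ̇'=-0.838250408+0.031169·-17.103039357=-1.371335042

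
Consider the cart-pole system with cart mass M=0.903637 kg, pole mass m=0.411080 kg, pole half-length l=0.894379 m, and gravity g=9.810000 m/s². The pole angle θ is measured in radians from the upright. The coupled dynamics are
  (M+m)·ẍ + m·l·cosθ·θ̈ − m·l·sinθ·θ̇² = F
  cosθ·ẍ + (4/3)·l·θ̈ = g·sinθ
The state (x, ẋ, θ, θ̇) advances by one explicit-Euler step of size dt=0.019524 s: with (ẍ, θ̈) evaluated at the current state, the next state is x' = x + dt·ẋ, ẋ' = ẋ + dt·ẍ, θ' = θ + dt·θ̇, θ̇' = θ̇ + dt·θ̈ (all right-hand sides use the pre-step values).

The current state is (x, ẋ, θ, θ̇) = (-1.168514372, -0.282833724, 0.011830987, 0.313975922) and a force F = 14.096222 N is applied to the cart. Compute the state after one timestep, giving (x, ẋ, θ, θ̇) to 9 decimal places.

sinθ=0.011830711, cosθ=0.999930015
temp = (F + m·l·θ̇²·sinθ)/(M+m) = (14.096222 + 0.000428797)/1.314717 = 10.722194051
θ̈ = (g·sinθ − cosθ·temp)/(l·(4/3 − m·cos²θ/(M+m))) = -11.617323742
ẍ = temp − m·l·θ̈·cosθ/(M+m) = 13.970757545
Euler: x'=-1.168514372+0.019524·-0.282833724=-1.174036418, ẋ'=-0.282833724+0.019524·13.970757545=-0.010068654
       θ'=0.011830987+0.019524·0.313975922=0.017961053, θ̇'=0.313975922+0.019524·-11.617323742=0.087159293

(-1.174036418, -0.010068654, 0.017961053, 0.087159293)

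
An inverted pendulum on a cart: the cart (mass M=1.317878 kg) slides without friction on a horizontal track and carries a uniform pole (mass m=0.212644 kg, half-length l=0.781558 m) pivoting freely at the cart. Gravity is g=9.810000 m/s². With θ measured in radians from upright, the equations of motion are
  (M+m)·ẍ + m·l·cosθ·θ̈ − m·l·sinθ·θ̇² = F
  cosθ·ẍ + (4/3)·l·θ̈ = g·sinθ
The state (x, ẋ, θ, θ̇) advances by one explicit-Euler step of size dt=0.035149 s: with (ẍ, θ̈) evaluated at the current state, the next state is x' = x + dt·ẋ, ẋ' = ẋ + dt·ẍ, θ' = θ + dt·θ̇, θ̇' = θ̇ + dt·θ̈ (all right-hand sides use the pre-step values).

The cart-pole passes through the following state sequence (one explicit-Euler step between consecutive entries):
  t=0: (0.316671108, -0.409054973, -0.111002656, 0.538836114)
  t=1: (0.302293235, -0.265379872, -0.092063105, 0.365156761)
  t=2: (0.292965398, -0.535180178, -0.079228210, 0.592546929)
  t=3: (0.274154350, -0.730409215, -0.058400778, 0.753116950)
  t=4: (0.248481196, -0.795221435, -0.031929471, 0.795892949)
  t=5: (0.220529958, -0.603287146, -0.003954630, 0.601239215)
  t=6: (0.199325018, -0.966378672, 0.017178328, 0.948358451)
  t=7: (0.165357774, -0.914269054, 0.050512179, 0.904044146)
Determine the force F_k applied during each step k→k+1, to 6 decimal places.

step 0→1:
  ẍ = (ẋ'−ẋ)/dt = (-0.265379872−-0.409054973)/0.035149 = 4.087601
  θ̈ = (θ̇'−θ̇)/dt = (0.365156761−0.538836114)/0.035149 = -4.941232
  sinθ=-0.110775, cosθ=0.993846
  F = (M+m)·ẍ + m·l·cosθ·θ̈ − m·l·sinθ·θ̇² = 6.256164 + -0.816147 − -0.005345 = 5.445362
step 1→2:
  ẍ = (ẋ'−ẋ)/dt = (-0.535180178−-0.265379872)/0.035149 = -7.675903
  θ̈ = (θ̇'−θ̇)/dt = (0.592546929−0.365156761)/0.035149 = 6.469321
  sinθ=-0.091933, cosθ=0.995765
  F = (M+m)·ẍ + m·l·cosθ·θ̈ − m·l·sinθ·θ̇² = -11.748138 + 1.070607 − -0.002037 = -10.675494
step 2→3:
  ẍ = (ẋ'−ẋ)/dt = (-0.730409215−-0.535180178)/0.035149 = -5.554327
  θ̈ = (θ̇'−θ̇)/dt = (0.753116950−0.592546929)/0.035149 = 4.568267
  sinθ=-0.079145, cosθ=0.996863
  F = (M+m)·ẍ + m·l·cosθ·θ̈ − m·l·sinθ·θ̇² = -8.501020 + 0.756835 − -0.004618 = -7.739566
step 3→4:
  ẍ = (ẋ'−ẋ)/dt = (-0.795221435−-0.730409215)/0.035149 = -1.843928
  θ̈ = (θ̇'−θ̇)/dt = (0.795892949−0.753116950)/0.035149 = 1.216990
  sinθ=-0.058368, cosθ=0.998295
  F = (M+m)·ẍ + m·l·cosθ·θ̈ − m·l·sinθ·θ̇² = -2.822172 + 0.201911 − -0.005502 = -2.614759
step 4→5:
  ẍ = (ẋ'−ẋ)/dt = (-0.603287146−-0.795221435)/0.035149 = 5.460590
  θ̈ = (θ̇'−θ̇)/dt = (0.601239215−0.795892949)/0.035149 = -5.537959
  sinθ=-0.031924, cosθ=0.999490
  F = (M+m)·ẍ + m·l·cosθ·θ̈ − m·l·sinθ·θ̇² = 8.357554 + -0.919904 − -0.003361 = 7.441010
step 5→6:
  ẍ = (ẋ'−ẋ)/dt = (-0.966378672−-0.603287146)/0.035149 = -10.330067
  θ̈ = (θ̇'−θ̇)/dt = (0.948358451−0.601239215)/0.035149 = 9.875650
  sinθ=-0.003955, cosθ=0.999992
  F = (M+m)·ẍ + m·l·cosθ·θ̈ − m·l·sinθ·θ̇² = -15.810395 + 1.641257 − -0.000238 = -14.168900
step 6→7:
  ẍ = (ẋ'−ẋ)/dt = (-0.914269054−-0.966378672)/0.035149 = 1.482535
  θ̈ = (θ̇'−θ̇)/dt = (0.904044146−0.948358451)/0.035149 = -1.260756
  sinθ=0.017177, cosθ=0.999852
  F = (M+m)·ẍ + m·l·cosθ·θ̈ − m·l·sinθ·θ̇² = 2.269052 + -0.209499 − 0.002568 = 2.056986

F_0 = 5.445362 N
F_1 = -10.675494 N
F_2 = -7.739566 N
F_3 = -2.614759 N
F_4 = 7.441010 N
F_5 = -14.168900 N
F_6 = 2.056986 N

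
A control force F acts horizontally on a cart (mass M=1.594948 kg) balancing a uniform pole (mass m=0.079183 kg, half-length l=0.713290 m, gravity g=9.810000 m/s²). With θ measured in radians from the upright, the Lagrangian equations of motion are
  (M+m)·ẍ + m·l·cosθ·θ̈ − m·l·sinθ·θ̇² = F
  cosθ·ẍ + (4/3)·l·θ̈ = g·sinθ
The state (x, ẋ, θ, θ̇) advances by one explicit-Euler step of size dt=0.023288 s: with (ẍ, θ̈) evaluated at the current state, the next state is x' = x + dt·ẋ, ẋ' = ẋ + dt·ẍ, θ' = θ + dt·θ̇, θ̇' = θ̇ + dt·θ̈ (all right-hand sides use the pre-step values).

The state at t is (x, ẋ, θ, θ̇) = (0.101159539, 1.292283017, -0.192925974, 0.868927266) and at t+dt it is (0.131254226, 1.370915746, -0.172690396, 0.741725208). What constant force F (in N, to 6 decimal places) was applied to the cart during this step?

ẍ = (ẋ'−ẋ)/dt = (1.370915746−1.292283017)/0.023288 = 3.376534
θ̈ = (θ̇'−θ̇)/dt = (0.741725208−0.868927266)/0.023288 = -5.462129
sinθ=-0.191731, cosθ=0.981447
F = (M+m)·ẍ + m·l·cosθ·θ̈ − m·l·sinθ·θ̇² = 5.652761 + -0.302780 − -0.008176 = 5.358157

F = 5.358157 N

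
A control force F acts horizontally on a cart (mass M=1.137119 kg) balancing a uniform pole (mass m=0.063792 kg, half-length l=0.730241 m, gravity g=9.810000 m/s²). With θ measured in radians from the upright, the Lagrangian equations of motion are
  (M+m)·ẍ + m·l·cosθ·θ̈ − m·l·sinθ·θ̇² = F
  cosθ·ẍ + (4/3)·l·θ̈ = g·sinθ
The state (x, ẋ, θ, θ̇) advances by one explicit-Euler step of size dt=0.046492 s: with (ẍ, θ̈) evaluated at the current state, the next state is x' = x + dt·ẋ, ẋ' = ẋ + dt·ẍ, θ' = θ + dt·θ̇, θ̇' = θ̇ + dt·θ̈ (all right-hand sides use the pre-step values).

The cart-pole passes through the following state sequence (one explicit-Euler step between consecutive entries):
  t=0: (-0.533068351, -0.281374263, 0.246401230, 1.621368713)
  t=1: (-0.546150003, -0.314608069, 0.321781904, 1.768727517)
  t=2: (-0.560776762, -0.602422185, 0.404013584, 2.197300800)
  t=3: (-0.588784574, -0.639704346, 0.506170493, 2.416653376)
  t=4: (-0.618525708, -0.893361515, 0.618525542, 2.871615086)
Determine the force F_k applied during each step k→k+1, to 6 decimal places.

F_0 = -0.745126 N
F_1 = -7.073091 N
F_2 = -0.849342 N
F_3 = -6.285294 N

step 0→1:
  ẍ = (ẋ'−ẋ)/dt = (-0.314608069−-0.281374263)/0.046492 = -0.714828
  θ̈ = (θ̇'−θ̇)/dt = (1.768727517−1.621368713)/0.046492 = 3.169552
  sinθ=0.243915, cosθ=0.969796
  F = (M+m)·ẍ + m·l·cosθ·θ̈ − m·l·sinθ·θ̇² = -0.858445 + 0.143189 − 0.029870 = -0.745126
step 1→2:
  ẍ = (ẋ'−ẋ)/dt = (-0.602422185−-0.314608069)/0.046492 = -6.190616
  θ̈ = (θ̇'−θ̇)/dt = (2.197300800−1.768727517)/0.046492 = 9.218216
  sinθ=0.316258, cosθ=0.948673
  F = (M+m)·ẍ + m·l·cosθ·θ̈ − m·l·sinθ·θ̇² = -7.434379 + 0.407377 − 0.046089 = -7.073091
step 2→3:
  ẍ = (ẋ'−ẋ)/dt = (-0.639704346−-0.602422185)/0.046492 = -0.801905
  θ̈ = (θ̇'−θ̇)/dt = (2.416653376−2.197300800)/0.046492 = 4.718071
  sinθ=0.393112, cosθ=0.919491
  F = (M+m)·ẍ + m·l·cosθ·θ̈ − m·l·sinθ·θ̇² = -0.963016 + 0.202090 − 0.088415 = -0.849342
step 3→4:
  ẍ = (ẋ'−ẋ)/dt = (-0.893361515−-0.639704346)/0.046492 = -5.455932
  θ̈ = (θ̇'−θ̇)/dt = (2.871615086−2.416653376)/0.046492 = 9.785806
  sinθ=0.484831, cosθ=0.874608
  F = (M+m)·ẍ + m·l·cosθ·θ̈ − m·l·sinθ·θ̇² = -6.552088 + 0.398696 − 0.131902 = -6.285294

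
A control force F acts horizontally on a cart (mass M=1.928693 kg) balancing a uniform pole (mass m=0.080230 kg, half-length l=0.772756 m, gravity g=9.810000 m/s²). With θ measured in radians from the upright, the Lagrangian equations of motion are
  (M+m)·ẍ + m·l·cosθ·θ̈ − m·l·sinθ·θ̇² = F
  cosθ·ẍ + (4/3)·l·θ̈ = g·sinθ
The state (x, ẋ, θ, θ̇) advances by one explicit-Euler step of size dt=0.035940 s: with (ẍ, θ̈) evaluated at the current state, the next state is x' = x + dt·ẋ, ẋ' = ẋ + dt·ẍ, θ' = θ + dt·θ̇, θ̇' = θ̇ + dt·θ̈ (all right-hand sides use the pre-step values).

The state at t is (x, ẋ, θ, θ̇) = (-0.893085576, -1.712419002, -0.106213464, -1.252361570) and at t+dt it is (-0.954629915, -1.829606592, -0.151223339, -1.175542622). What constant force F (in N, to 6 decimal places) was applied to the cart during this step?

F = -6.408307 N

ẍ = (ẋ'−ẋ)/dt = (-1.829606592−-1.712419002)/0.035940 = -3.260645
θ̈ = (θ̇'−θ̇)/dt = (-1.175542622−-1.252361570)/0.035940 = 2.137422
sinθ=-0.106014, cosθ=0.994365
F = (M+m)·ẍ + m·l·cosθ·θ̈ − m·l·sinθ·θ̇² = -6.550385 + 0.131770 − -0.010309 = -6.408307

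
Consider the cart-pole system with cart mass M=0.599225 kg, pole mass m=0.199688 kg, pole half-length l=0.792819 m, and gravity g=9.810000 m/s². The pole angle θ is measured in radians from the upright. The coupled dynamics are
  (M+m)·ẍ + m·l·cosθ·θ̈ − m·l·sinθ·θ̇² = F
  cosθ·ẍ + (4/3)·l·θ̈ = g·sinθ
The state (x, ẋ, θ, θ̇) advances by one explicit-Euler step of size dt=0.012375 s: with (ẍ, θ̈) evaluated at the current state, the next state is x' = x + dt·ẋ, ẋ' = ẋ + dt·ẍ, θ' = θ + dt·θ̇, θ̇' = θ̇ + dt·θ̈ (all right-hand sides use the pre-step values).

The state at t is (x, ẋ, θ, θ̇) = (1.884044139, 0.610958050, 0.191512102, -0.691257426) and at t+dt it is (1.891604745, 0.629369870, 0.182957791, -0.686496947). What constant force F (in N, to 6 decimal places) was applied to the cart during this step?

F = 1.234031 N

ẍ = (ẋ'−ẋ)/dt = (0.629369870−0.610958050)/0.012375 = 1.487824
θ̈ = (θ̇'−θ̇)/dt = (-0.686496947−-0.691257426)/0.012375 = 0.384685
sinθ=0.190344, cosθ=0.981718
F = (M+m)·ẍ + m·l·cosθ·θ̈ − m·l·sinθ·θ̇² = 1.188642 + 0.059789 − 0.014399 = 1.234031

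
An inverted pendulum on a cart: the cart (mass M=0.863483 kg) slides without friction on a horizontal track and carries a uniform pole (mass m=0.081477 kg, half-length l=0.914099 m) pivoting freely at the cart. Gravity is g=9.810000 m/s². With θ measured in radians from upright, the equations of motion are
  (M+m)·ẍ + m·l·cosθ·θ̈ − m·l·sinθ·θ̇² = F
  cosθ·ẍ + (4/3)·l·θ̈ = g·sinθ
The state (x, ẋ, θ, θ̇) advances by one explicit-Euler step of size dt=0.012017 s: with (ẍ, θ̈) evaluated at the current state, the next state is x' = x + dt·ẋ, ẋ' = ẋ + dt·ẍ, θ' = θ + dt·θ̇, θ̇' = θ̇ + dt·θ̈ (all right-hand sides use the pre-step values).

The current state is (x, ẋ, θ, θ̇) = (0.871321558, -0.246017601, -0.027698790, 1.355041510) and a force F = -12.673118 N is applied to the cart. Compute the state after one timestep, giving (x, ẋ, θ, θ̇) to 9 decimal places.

(0.868365164, -0.418140114, -0.011415256, 1.493531640)

sinθ=-0.027695248, cosθ=0.999616413
temp = (F + m·l·θ̇²·sinθ)/(M+m) = (-12.673118 + -0.003787379)/0.944960 = -13.415282529
θ̈ = (g·sinθ − cosθ·temp)/(l·(4/3 − m·cos²θ/(M+m))) = 11.524517726
ẍ = temp − m·l·θ̈·cosθ/(M+m) = -14.323251437
Euler: x'=0.871321558+0.012017·-0.246017601=0.868365164, ẋ'=-0.246017601+0.012017·-14.323251437=-0.418140114
       θ'=-0.027698790+0.012017·1.355041510=-0.011415256, θ̇'=1.355041510+0.012017·11.524517726=1.493531640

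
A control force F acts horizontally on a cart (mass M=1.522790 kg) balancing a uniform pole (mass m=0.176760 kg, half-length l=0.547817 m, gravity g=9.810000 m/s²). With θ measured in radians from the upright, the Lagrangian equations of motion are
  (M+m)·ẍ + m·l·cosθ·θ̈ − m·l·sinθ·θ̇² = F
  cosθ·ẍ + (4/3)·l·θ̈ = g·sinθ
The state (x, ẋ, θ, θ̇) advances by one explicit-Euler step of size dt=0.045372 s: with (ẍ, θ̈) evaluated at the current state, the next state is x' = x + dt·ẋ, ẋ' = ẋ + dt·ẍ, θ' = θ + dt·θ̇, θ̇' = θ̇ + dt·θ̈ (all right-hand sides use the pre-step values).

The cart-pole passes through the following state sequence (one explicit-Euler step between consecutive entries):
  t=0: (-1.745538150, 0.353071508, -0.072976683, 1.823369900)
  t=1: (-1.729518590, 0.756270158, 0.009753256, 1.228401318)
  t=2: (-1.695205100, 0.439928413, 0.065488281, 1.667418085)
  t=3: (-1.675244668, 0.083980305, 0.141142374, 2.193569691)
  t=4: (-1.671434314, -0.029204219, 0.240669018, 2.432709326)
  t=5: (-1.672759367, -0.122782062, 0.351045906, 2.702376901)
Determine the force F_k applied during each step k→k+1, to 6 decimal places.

step 0→1:
  ẍ = (ẋ'−ẋ)/dt = (0.756270158−0.353071508)/0.045372 = 8.886508
  θ̈ = (θ̇'−θ̇)/dt = (1.228401318−1.823369900)/0.045372 = -13.113122
  sinθ=-0.072912, cosθ=0.997338
  F = (M+m)·ẍ + m·l·cosθ·θ̈ − m·l·sinθ·θ̇² = 15.103065 + -1.266392 − -0.023473 = 13.860146
step 1→2:
  ẍ = (ẋ'−ẋ)/dt = (0.439928413−0.756270158)/0.045372 = -6.972180
  θ̈ = (θ̇'−θ̇)/dt = (1.667418085−1.228401318)/0.045372 = 9.675940
  sinθ=0.009753, cosθ=0.999952
  F = (M+m)·ẍ + m·l·cosθ·θ̈ − m·l·sinθ·θ̇² = -11.849568 + 0.936897 − 0.001425 = -10.914096
step 2→3:
  ẍ = (ẋ'−ẋ)/dt = (0.083980305−0.439928413)/0.045372 = -7.845105
  θ̈ = (θ̇'−θ̇)/dt = (2.193569691−1.667418085)/0.045372 = 11.596394
  sinθ=0.065441, cosθ=0.997856
  F = (M+m)·ẍ + m·l·cosθ·θ̈ − m·l·sinθ·θ̇² = -13.333148 + 1.120497 − 0.017618 = -12.230270
step 3→4:
  ẍ = (ẋ'−ẋ)/dt = (-0.029204219−0.083980305)/0.045372 = -2.494590
  θ̈ = (θ̇'−θ̇)/dt = (2.432709326−2.193569691)/0.045372 = 5.270643
  sinθ=0.140674, cosθ=0.990056
  F = (M+m)·ẍ + m·l·cosθ·θ̈ − m·l·sinθ·θ̇² = -4.239680 + 0.505293 − 0.065545 = -3.799932
step 4→5:
  ẍ = (ẋ'−ẋ)/dt = (-0.122782062−-0.029204219)/0.045372 = -2.062458
  θ̈ = (θ̇'−θ̇)/dt = (2.702376901−2.432709326)/0.045372 = 5.943480
  sinθ=0.238352, cosθ=0.971179
  F = (M+m)·ẍ + m·l·cosθ·θ̈ − m·l·sinθ·θ̇² = -3.505250 + 0.558933 − 0.136590 = -3.082908

F_0 = 13.860146 N
F_1 = -10.914096 N
F_2 = -12.230270 N
F_3 = -3.799932 N
F_4 = -3.082908 N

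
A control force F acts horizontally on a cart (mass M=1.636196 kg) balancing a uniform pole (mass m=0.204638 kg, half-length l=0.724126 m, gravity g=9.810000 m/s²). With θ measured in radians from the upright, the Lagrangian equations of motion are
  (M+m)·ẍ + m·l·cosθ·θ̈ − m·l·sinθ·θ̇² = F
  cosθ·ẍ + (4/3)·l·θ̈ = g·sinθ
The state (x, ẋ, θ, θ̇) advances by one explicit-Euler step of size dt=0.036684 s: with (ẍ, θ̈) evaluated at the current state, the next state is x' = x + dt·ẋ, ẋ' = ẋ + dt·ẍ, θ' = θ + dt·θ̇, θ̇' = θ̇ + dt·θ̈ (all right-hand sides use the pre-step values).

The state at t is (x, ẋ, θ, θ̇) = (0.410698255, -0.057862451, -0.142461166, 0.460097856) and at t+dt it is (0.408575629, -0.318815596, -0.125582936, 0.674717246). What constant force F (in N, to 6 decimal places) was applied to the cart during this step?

ẍ = (ẋ'−ẋ)/dt = (-0.318815596−-0.057862451)/0.036684 = -7.113541
θ̈ = (θ̇'−θ̇)/dt = (0.674717246−0.460097856)/0.036684 = 5.850490
sinθ=-0.141980, cosθ=0.989870
F = (M+m)·ẍ + m·l·cosθ·θ̈ − m·l·sinθ·θ̇² = -13.094849 + 0.858165 − -0.004454 = -12.232230

F = -12.232230 N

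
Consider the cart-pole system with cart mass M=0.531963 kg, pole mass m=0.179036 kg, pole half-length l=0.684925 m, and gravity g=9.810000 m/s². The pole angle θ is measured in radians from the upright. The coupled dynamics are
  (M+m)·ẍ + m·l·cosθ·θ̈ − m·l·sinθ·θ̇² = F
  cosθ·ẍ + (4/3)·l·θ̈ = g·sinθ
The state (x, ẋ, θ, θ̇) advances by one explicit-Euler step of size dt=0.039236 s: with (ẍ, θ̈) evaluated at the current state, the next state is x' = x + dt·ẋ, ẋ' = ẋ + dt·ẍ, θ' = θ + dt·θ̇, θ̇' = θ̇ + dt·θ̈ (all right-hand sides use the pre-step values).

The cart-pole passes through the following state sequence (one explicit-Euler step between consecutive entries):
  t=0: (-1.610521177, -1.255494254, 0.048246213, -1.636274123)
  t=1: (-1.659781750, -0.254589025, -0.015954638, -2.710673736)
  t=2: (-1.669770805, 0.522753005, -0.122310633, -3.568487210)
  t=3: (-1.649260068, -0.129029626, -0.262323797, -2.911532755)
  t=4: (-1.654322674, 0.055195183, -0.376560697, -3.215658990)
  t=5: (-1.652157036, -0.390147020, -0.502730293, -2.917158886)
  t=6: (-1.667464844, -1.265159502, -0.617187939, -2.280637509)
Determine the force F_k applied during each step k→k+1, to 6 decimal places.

F_0 = 14.767690 N
F_1 = 11.420032 N
F_2 = -9.582620 N
F_3 = 2.689940 N
F_4 = -6.736254 N
F_5 = -13.610176 N

step 0→1:
  ẍ = (ẋ'−ẋ)/dt = (-0.254589025−-1.255494254)/0.039236 = 25.509869
  θ̈ = (θ̇'−θ̇)/dt = (-2.710673736−-1.636274123)/0.039236 = -27.383006
  sinθ=0.048227, cosθ=0.998836
  F = (M+m)·ẍ + m·l·cosθ·θ̈ − m·l·sinθ·θ̇² = 18.137492 + -3.353968 − 0.015834 = 14.767690
step 1→2:
  ẍ = (ẋ'−ẋ)/dt = (0.522753005−-0.254589025)/0.039236 = 19.811959
  θ̈ = (θ̇'−θ̇)/dt = (-3.568487210−-2.710673736)/0.039236 = -21.862919
  sinθ=-0.015954, cosθ=0.999873
  F = (M+m)·ẍ + m·l·cosθ·θ̈ − m·l·sinθ·θ̇² = 14.086283 + -2.680626 − -0.014375 = 11.420032
step 2→3:
  ẍ = (ẋ'−ẋ)/dt = (-0.129029626−0.522753005)/0.039236 = -16.611852
  θ̈ = (θ̇'−θ̇)/dt = (-2.911532755−-3.568487210)/0.039236 = 16.743665
  sinθ=-0.122006, cosθ=0.992529
  F = (M+m)·ẍ + m·l·cosθ·θ̈ − m·l·sinθ·θ̇² = -11.811010 + 2.037874 − -0.190516 = -9.582620
step 3→4:
  ẍ = (ẋ'−ẋ)/dt = (0.055195183−-0.129029626)/0.039236 = 4.695300
  θ̈ = (θ̇'−θ̇)/dt = (-3.215658990−-2.911532755)/0.039236 = -7.751204
  sinθ=-0.259326, cosθ=0.965790
  F = (M+m)·ẍ + m·l·cosθ·θ̈ − m·l·sinθ·θ̇² = 3.338354 + -0.917984 − -0.269570 = 2.689940
step 4→5:
  ẍ = (ẋ'−ẋ)/dt = (-0.390147020−0.055195183)/0.039236 = -11.350347
  θ̈ = (θ̇'−θ̇)/dt = (-2.917158886−-3.215658990)/0.039236 = 7.607812
  sinθ=-0.367724, cosθ=0.929935
  F = (M+m)·ẍ + m·l·cosθ·θ̈ − m·l·sinθ·θ̇² = -8.070085 + 0.867552 − -0.466279 = -6.736254
step 5→6:
  ẍ = (ẋ'−ẋ)/dt = (-1.265159502−-0.390147020)/0.039236 = -22.301266
  θ̈ = (θ̇'−θ̇)/dt = (-2.280637509−-2.917158886)/0.039236 = 16.222892
  sinθ=-0.481820, cosθ=0.876270
  F = (M+m)·ẍ + m·l·cosθ·θ̈ − m·l·sinθ·θ̇² = -15.856178 + 1.743210 − -0.502792 = -13.610176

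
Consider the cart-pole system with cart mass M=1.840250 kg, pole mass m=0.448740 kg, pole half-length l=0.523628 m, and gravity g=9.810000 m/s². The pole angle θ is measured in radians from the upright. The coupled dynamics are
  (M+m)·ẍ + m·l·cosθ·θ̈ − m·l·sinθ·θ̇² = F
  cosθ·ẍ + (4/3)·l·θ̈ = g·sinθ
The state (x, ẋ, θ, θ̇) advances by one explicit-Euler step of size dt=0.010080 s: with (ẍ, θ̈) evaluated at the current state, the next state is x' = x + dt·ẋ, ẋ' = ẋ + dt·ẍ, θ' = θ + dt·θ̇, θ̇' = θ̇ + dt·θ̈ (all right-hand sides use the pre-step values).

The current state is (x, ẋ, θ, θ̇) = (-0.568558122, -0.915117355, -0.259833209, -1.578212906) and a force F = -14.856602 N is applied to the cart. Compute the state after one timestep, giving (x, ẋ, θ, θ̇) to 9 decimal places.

sinθ=-0.256919363, cosθ=0.966432843
temp = (F + m·l·θ̇²·sinθ)/(M+m) = (-14.856602 + -0.150364621)/2.288990 = -6.556152111
θ̈ = (g·sinθ − cosθ·temp)/(l·(4/3 − m·cos²θ/(M+m))) = 6.335290782
ẍ = temp − m·l·θ̈·cosθ/(M+m) = -7.184661810
Euler: x'=-0.568558122+0.010080·-0.915117355=-0.577782505, ẋ'=-0.915117355+0.010080·-7.184661810=-0.987538746
       θ'=-0.259833209+0.010080·-1.578212906=-0.275741595, θ̇'=-1.578212906+0.010080·6.335290782=-1.514353175

(-0.577782505, -0.987538746, -0.275741595, -1.514353175)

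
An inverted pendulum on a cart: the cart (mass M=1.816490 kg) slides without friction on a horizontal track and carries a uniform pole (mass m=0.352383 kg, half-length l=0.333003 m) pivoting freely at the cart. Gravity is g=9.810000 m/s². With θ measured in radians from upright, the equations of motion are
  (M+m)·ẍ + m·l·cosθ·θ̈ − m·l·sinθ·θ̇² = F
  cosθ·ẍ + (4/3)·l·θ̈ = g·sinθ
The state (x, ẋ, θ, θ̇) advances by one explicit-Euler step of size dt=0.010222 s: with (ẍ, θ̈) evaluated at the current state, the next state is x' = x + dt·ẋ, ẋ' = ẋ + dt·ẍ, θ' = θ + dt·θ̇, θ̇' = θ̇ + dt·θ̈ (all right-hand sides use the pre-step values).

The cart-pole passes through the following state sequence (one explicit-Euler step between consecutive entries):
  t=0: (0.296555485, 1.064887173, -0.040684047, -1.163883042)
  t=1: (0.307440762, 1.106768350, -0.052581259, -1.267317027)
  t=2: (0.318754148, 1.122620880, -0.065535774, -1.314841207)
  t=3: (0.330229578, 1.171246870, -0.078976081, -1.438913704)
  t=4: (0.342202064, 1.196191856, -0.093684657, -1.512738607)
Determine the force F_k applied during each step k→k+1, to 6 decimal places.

step 0→1:
  ẍ = (ẋ'−ẋ)/dt = (1.106768350−1.064887173)/0.010222 = 4.097161
  θ̈ = (θ̇'−θ̇)/dt = (-1.267317027−-1.163883042)/0.010222 = -10.118762
  sinθ=-0.040673, cosθ=0.999173
  F = (M+m)·ẍ + m·l·cosθ·θ̈ − m·l·sinθ·θ̇² = 8.886221 + -1.186400 − -0.006465 = 7.706287
step 1→2:
  ẍ = (ẋ'−ẋ)/dt = (1.122620880−1.106768350)/0.010222 = 1.550825
  θ̈ = (θ̇'−θ̇)/dt = (-1.314841207−-1.267317027)/0.010222 = -4.649206
  sinθ=-0.052557, cosθ=0.998618
  F = (M+m)·ẍ + m·l·cosθ·θ̈ − m·l·sinθ·θ̇² = 3.363542 + -0.544805 − -0.009905 = 2.828642
step 2→3:
  ẍ = (ẋ'−ẋ)/dt = (1.171246870−1.122620880)/0.010222 = 4.756994
  θ̈ = (θ̇'−θ̇)/dt = (-1.438913704−-1.314841207)/0.010222 = -12.137791
  sinθ=-0.065489, cosθ=0.997853
  F = (M+m)·ẍ + m·l·cosθ·θ̈ − m·l·sinθ·θ̇² = 10.317315 + -1.421247 − -0.013285 = 8.909354
step 3→4:
  ẍ = (ẋ'−ẋ)/dt = (1.196191856−1.171246870)/0.010222 = 2.440323
  θ̈ = (θ̇'−θ̇)/dt = (-1.512738607−-1.438913704)/0.010222 = -7.222158
  sinθ=-0.078894, cosθ=0.996883
  F = (M+m)·ẍ + m·l·cosθ·θ̈ − m·l·sinθ·θ̇² = 5.292752 + -0.844840 − -0.019168 = 4.467080

F_0 = 7.706287 N
F_1 = 2.828642 N
F_2 = 8.909354 N
F_3 = 4.467080 N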